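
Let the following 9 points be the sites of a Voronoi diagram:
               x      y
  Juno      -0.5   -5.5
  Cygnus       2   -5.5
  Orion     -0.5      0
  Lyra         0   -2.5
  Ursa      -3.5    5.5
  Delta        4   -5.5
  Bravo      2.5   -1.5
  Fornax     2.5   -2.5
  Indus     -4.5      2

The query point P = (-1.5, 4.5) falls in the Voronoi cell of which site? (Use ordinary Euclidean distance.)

Ursa

Squared Euclidean distances:
d²(P, Juno) = (-1.5−(-0.5))² + (4.5−(-5.5))² = 1 + 100 = 101
d²(P, Cygnus) = (-1.5−2)² + (4.5−(-5.5))² = 12.25 + 100 = 112.25
d²(P, Orion) = (-1.5−(-0.5))² + (4.5−0)² = 1 + 20.25 = 21.25
d²(P, Lyra) = (-1.5−0)² + (4.5−(-2.5))² = 2.25 + 49 = 51.25
d²(P, Ursa) = (-1.5−(-3.5))² + (4.5−5.5)² = 4 + 1 = 5
d²(P, Delta) = (-1.5−4)² + (4.5−(-5.5))² = 30.25 + 100 = 130.25
d²(P, Bravo) = (-1.5−2.5)² + (4.5−(-1.5))² = 16 + 36 = 52
d²(P, Fornax) = (-1.5−2.5)² + (4.5−(-2.5))² = 16 + 49 = 65
d²(P, Indus) = (-1.5−(-4.5))² + (4.5−2)² = 9 + 6.25 = 15.25
Ursa is nearest.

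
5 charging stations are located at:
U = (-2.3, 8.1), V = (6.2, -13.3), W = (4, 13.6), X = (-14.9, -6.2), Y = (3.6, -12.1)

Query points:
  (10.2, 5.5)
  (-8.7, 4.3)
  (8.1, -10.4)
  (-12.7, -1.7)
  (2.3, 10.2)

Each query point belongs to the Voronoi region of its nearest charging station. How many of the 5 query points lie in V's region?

1

(10.2, 5.5) — d² to each: U:163.01, V:369.44, W:104.05, X:766.9, Y:353.32 → nearest is W
(-8.7, 4.3) — d² to each: U:55.4, V:531.77, W:247.78, X:148.69, Y:420.25 → nearest is U
(8.1, -10.4) — d² to each: U:450.41, V:12.02, W:592.81, X:546.64, Y:23.14 → nearest is V
(-12.7, -1.7) — d² to each: U:204.2, V:491.77, W:512.98, X:25.09, Y:373.85 → nearest is X
(2.3, 10.2) — d² to each: U:25.57, V:567.46, W:14.45, X:564.8, Y:498.98 → nearest is W
1 of the 5 points has V as nearest.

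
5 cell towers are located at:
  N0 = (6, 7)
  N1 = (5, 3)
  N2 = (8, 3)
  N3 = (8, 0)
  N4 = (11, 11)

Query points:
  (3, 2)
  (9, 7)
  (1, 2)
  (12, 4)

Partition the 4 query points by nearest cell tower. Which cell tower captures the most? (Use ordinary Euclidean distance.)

(3, 2) — d² to each: N0:34, N1:5, N2:26, N3:29, N4:145 → nearest is N1
(9, 7) — d² to each: N0:9, N1:32, N2:17, N3:50, N4:20 → nearest is N0
(1, 2) — d² to each: N0:50, N1:17, N2:50, N3:53, N4:181 → nearest is N1
(12, 4) — d² to each: N0:45, N1:50, N2:17, N3:32, N4:50 → nearest is N2
Tally — N0:1, N1:2, N2:1. N1 captures the most (2).

N1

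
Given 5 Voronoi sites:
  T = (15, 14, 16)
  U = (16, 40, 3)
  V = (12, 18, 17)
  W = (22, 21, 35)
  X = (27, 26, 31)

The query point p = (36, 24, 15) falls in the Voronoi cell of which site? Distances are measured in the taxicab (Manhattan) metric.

d(p,T) = 21 + 10 + 1 = 32
d(p,U) = 20 + 16 + 12 = 48
d(p,V) = 24 + 6 + 2 = 32
d(p,W) = 14 + 3 + 20 = 37
d(p,X) = 9 + 2 + 16 = 27
The smallest is to X, so p lies in the Voronoi region of X.

X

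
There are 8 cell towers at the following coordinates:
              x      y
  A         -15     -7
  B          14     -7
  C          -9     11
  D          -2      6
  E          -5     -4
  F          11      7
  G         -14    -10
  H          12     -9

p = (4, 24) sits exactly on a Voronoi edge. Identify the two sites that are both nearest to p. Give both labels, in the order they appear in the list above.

Squared distances from p to each site:
|pA|² = (4−(-15))² + (24−(-7))² = 361 + 961 = 1322
|pB|² = (4−14)² + (24−(-7))² = 100 + 961 = 1061
|pC|² = (4−(-9))² + (24−11)² = 169 + 169 = 338
|pD|² = (4−(-2))² + (24−6)² = 36 + 324 = 360
|pE|² = (4−(-5))² + (24−(-4))² = 81 + 784 = 865
|pF|² = (4−11)² + (24−7)² = 49 + 289 = 338
|pG|² = (4−(-14))² + (24−(-10))² = 324 + 1156 = 1480
|pH|² = (4−12)² + (24−(-9))² = 64 + 1089 = 1153
p is equidistant from C and F (both at squared distance 338), and every other site is strictly farther — so p lies on the C–F Voronoi edge.

C and F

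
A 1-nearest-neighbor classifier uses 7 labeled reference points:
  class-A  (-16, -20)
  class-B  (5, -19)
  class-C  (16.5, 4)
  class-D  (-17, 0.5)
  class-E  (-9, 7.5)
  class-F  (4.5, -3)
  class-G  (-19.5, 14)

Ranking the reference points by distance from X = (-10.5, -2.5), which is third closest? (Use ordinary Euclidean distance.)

class-F

Since √ is increasing, it suffices to compare squared distances:
d²(X, class-A) = 30.25 + 306.25 = 336.5
d²(X, class-B) = 240.25 + 272.25 = 512.5
d²(X, class-C) = 729 + 42.25 = 771.25
d²(X, class-D) = 42.25 + 9 = 51.25
d²(X, class-E) = 2.25 + 100 = 102.25
d²(X, class-F) = 225 + 0.25 = 225.25
d²(X, class-G) = 81 + 272.25 = 353.25
Sorted ascending: class-D, class-E, class-F, class-A, … — the third-nearest is class-F.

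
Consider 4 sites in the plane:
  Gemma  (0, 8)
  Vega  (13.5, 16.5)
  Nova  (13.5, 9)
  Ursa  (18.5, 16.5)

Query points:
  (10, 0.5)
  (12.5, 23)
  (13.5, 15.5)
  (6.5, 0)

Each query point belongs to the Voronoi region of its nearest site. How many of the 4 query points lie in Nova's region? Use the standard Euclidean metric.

(10, 0.5) — d² to each: Gemma:156.25, Vega:268.25, Nova:84.5, Ursa:328.25 → nearest is Nova
(12.5, 23) — d² to each: Gemma:381.25, Vega:43.25, Nova:197, Ursa:78.25 → nearest is Vega
(13.5, 15.5) — d² to each: Gemma:238.5, Vega:1, Nova:42.25, Ursa:26 → nearest is Vega
(6.5, 0) — d² to each: Gemma:106.25, Vega:321.25, Nova:130, Ursa:416.25 → nearest is Gemma
1 of the 4 points has Nova as nearest.

1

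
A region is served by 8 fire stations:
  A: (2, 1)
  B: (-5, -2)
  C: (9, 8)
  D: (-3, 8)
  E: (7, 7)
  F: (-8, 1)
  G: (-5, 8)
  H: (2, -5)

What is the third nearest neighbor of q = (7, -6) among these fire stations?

Compare squared distances (the ordering matches that of the actual distances):
|qA|² = (7−2)² + (-6−1)² = 25 + 49 = 74
|qB|² = (7−(-5))² + (-6−(-2))² = 144 + 16 = 160
|qC|² = (7−9)² + (-6−8)² = 4 + 196 = 200
|qD|² = (7−(-3))² + (-6−8)² = 100 + 196 = 296
|qE|² = (7−7)² + (-6−7)² = 0 + 169 = 169
|qF|² = (7−(-8))² + (-6−1)² = 225 + 49 = 274
|qG|² = (7−(-5))² + (-6−8)² = 144 + 196 = 340
|qH|² = (7−2)² + (-6−(-5))² = 25 + 1 = 26
Sorted ascending: H, A, B, E, … — the third-nearest is B.

B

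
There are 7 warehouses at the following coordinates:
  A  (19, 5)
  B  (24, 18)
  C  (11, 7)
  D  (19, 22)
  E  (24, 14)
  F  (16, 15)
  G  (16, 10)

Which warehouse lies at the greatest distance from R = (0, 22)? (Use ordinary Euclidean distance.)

Since √ is increasing, it suffices to compare squared distances:
|RA|² = (0−19)² + (22−5)² = 361 + 289 = 650
|RB|² = (0−24)² + (22−18)² = 576 + 16 = 592
|RC|² = (0−11)² + (22−7)² = 121 + 225 = 346
|RD|² = (0−19)² + (22−22)² = 361 + 0 = 361
|RE|² = (0−24)² + (22−14)² = 576 + 64 = 640
|RF|² = (0−16)² + (22−15)² = 256 + 49 = 305
|RG|² = (0−16)² + (22−10)² = 256 + 144 = 400
The largest is to A.

A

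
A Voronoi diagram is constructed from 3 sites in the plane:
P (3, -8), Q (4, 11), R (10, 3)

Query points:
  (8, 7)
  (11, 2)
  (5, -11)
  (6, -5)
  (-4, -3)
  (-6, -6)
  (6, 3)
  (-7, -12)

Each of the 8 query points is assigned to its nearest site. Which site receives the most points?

(8, 7) — d² to each: P:250, Q:32, R:20 → nearest is R
(11, 2) — d² to each: P:164, Q:130, R:2 → nearest is R
(5, -11) — d² to each: P:13, Q:485, R:221 → nearest is P
(6, -5) — d² to each: P:18, Q:260, R:80 → nearest is P
(-4, -3) — d² to each: P:74, Q:260, R:232 → nearest is P
(-6, -6) — d² to each: P:85, Q:389, R:337 → nearest is P
(6, 3) — d² to each: P:130, Q:68, R:16 → nearest is R
(-7, -12) — d² to each: P:116, Q:650, R:514 → nearest is P
Tally — P:5, R:3. P captures the most (5).

P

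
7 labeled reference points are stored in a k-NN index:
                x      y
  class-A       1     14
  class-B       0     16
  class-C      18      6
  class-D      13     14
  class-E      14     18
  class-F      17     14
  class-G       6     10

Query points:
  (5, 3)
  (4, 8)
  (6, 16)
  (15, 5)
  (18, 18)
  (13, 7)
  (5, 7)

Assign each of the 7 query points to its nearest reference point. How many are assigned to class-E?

(5, 3) — d² to each: class-A:137, class-B:194, class-C:178, class-D:185, class-E:306, class-F:265, class-G:50 → nearest is class-G
(4, 8) — d² to each: class-A:45, class-B:80, class-C:200, class-D:117, class-E:200, class-F:205, class-G:8 → nearest is class-G
(6, 16) — d² to each: class-A:29, class-B:36, class-C:244, class-D:53, class-E:68, class-F:125, class-G:36 → nearest is class-A
(15, 5) — d² to each: class-A:277, class-B:346, class-C:10, class-D:85, class-E:170, class-F:85, class-G:106 → nearest is class-C
(18, 18) — d² to each: class-A:305, class-B:328, class-C:144, class-D:41, class-E:16, class-F:17, class-G:208 → nearest is class-E
(13, 7) — d² to each: class-A:193, class-B:250, class-C:26, class-D:49, class-E:122, class-F:65, class-G:58 → nearest is class-C
(5, 7) — d² to each: class-A:65, class-B:106, class-C:170, class-D:113, class-E:202, class-F:193, class-G:10 → nearest is class-G
1 of the 7 points has class-E as nearest.

1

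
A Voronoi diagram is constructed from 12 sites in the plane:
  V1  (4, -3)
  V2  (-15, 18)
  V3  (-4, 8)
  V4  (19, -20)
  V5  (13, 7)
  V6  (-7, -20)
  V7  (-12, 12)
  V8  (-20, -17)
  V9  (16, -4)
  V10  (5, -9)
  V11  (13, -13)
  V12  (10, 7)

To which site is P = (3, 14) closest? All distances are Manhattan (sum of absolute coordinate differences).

V3

d(P,V1) = 1 + 17 = 18
d(P,V2) = 18 + 4 = 22
d(P,V3) = 7 + 6 = 13
d(P,V4) = 16 + 34 = 50
d(P,V5) = 10 + 7 = 17
d(P,V6) = 10 + 34 = 44
d(P,V7) = 15 + 2 = 17
d(P,V8) = 23 + 31 = 54
d(P,V9) = 13 + 18 = 31
d(P, V10) = 2 + 23 = 25
d(P, V11) = 10 + 27 = 37
d(P, V12) = 7 + 7 = 14
V3 is nearest.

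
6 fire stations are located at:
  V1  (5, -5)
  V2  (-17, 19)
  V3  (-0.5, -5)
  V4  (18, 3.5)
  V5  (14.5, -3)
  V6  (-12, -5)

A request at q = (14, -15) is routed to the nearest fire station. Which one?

V5

Squared Euclidean distances:
|qV1|² = (14−5)² + (-15−(-5))² = 81 + 100 = 181
|qV2|² = (14−(-17))² + (-15−19)² = 961 + 1156 = 2117
|qV3|² = (14−(-0.5))² + (-15−(-5))² = 210.25 + 100 = 310.25
|qV4|² = (14−18)² + (-15−3.5)² = 16 + 342.25 = 358.25
|qV5|² = (14−14.5)² + (-15−(-3))² = 0.25 + 144 = 144.25
|qV6|² = (14−(-12))² + (-15−(-5))² = 676 + 100 = 776
Minimum is at V5.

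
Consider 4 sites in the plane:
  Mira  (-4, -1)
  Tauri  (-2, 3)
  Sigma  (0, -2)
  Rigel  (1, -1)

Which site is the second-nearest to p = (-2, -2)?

Since √ is increasing, it suffices to compare squared distances:
d²(p, Mira) = 4 + 1 = 5
d²(p, Tauri) = 0 + 25 = 25
d²(p, Sigma) = 4 + 0 = 4
d²(p, Rigel) = 9 + 1 = 10
Sorted ascending: Sigma, Mira, Rigel, … — the second-nearest is Mira.

Mira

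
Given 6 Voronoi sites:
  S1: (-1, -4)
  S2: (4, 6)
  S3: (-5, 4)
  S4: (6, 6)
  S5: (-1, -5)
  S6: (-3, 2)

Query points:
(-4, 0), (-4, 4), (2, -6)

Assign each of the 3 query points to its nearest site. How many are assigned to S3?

(-4, 0) — d² to each: S1:25, S2:100, S3:17, S4:136, S5:34, S6:5 → nearest is S6
(-4, 4) — d² to each: S1:73, S2:68, S3:1, S4:104, S5:90, S6:5 → nearest is S3
(2, -6) — d² to each: S1:13, S2:148, S3:149, S4:160, S5:10, S6:89 → nearest is S5
1 of the 3 points has S3 as nearest.

1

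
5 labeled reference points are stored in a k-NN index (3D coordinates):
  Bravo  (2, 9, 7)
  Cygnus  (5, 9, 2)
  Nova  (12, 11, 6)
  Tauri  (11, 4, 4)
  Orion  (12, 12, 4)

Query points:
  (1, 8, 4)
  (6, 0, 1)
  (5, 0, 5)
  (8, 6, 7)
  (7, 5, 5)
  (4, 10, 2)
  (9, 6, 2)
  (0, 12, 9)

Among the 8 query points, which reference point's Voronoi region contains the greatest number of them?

Tauri

(1, 8, 4) — d² to each: Bravo:11, Cygnus:21, Nova:134, Tauri:116, Orion:137 → nearest is Bravo
(6, 0, 1) — d² to each: Bravo:133, Cygnus:83, Nova:182, Tauri:50, Orion:189 → nearest is Tauri
(5, 0, 5) — d² to each: Bravo:94, Cygnus:90, Nova:171, Tauri:53, Orion:194 → nearest is Tauri
(8, 6, 7) — d² to each: Bravo:45, Cygnus:43, Nova:42, Tauri:22, Orion:61 → nearest is Tauri
(7, 5, 5) — d² to each: Bravo:45, Cygnus:29, Nova:62, Tauri:18, Orion:75 → nearest is Tauri
(4, 10, 2) — d² to each: Bravo:30, Cygnus:2, Nova:81, Tauri:89, Orion:72 → nearest is Cygnus
(9, 6, 2) — d² to each: Bravo:83, Cygnus:25, Nova:50, Tauri:12, Orion:49 → nearest is Tauri
(0, 12, 9) — d² to each: Bravo:17, Cygnus:83, Nova:154, Tauri:210, Orion:169 → nearest is Bravo
Tally — Bravo:2, Cygnus:1, Tauri:5. Tauri captures the most (5).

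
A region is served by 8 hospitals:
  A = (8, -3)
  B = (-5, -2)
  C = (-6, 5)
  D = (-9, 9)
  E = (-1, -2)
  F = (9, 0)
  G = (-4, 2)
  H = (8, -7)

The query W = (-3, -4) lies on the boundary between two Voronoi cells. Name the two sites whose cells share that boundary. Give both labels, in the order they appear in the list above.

B and E

Squared distances from W to each site:
|WA|² = (-3−8)² + (-4−(-3))² = 121 + 1 = 122
|WB|² = (-3−(-5))² + (-4−(-2))² = 4 + 4 = 8
|WC|² = (-3−(-6))² + (-4−5)² = 9 + 81 = 90
|WD|² = (-3−(-9))² + (-4−9)² = 36 + 169 = 205
|WE|² = (-3−(-1))² + (-4−(-2))² = 4 + 4 = 8
|WF|² = (-3−9)² + (-4−0)² = 144 + 16 = 160
|WG|² = (-3−(-4))² + (-4−2)² = 1 + 36 = 37
|WH|² = (-3−8)² + (-4−(-7))² = 121 + 9 = 130
W is equidistant from B and E (both at squared distance 8), and every other site is strictly farther — so W lies on the B–E Voronoi edge.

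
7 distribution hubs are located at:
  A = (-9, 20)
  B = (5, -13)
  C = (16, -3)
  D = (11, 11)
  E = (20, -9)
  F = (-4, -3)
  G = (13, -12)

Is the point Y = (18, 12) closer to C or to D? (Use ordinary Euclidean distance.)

D

Compare squared distances:
|YC|² = (18−16)² + (12−(-3))² = 4 + 225 = 229
|YD|² = (18−11)² + (12−11)² = 49 + 1 = 50
229 > 50, so D is closer.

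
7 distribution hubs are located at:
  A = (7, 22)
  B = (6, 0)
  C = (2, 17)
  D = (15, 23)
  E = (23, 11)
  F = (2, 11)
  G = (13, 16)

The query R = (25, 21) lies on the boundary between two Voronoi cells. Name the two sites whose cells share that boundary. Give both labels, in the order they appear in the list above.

Squared distances from R to each site:
|RA|² = 324 + 1 = 325
|RB|² = 361 + 441 = 802
|RC|² = 529 + 16 = 545
|RD|² = 100 + 4 = 104
|RE|² = 4 + 100 = 104
|RF|² = 529 + 100 = 629
|RG|² = 144 + 25 = 169
R is equidistant from D and E (both at squared distance 104), and every other site is strictly farther — so R lies on the D–E Voronoi edge.

D and E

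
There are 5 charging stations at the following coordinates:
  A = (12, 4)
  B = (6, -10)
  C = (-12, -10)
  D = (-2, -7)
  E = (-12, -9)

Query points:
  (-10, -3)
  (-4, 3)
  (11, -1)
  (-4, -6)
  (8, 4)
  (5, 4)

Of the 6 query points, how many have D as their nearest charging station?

(-10, -3) — d² to each: A:533, B:305, C:53, D:80, E:40 → nearest is E
(-4, 3) — d² to each: A:257, B:269, C:233, D:104, E:208 → nearest is D
(11, -1) — d² to each: A:26, B:106, C:610, D:205, E:593 → nearest is A
(-4, -6) — d² to each: A:356, B:116, C:80, D:5, E:73 → nearest is D
(8, 4) — d² to each: A:16, B:200, C:596, D:221, E:569 → nearest is A
(5, 4) — d² to each: A:49, B:197, C:485, D:170, E:458 → nearest is A
2 of the 6 points have D as nearest.

2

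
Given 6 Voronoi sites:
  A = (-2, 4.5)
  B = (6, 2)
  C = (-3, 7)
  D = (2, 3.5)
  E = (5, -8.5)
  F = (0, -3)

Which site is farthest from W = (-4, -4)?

B

Compare squared distances (the ordering matches that of the actual distances):
|WA|² = (-4−(-2))² + (-4−4.5)² = 4 + 72.25 = 76.25
|WB|² = (-4−6)² + (-4−2)² = 100 + 36 = 136
|WC|² = (-4−(-3))² + (-4−7)² = 1 + 121 = 122
|WD|² = (-4−2)² + (-4−3.5)² = 36 + 56.25 = 92.25
|WE|² = (-4−5)² + (-4−(-8.5))² = 81 + 20.25 = 101.25
|WF|² = (-4−0)² + (-4−(-3))² = 16 + 1 = 17
The largest is to B.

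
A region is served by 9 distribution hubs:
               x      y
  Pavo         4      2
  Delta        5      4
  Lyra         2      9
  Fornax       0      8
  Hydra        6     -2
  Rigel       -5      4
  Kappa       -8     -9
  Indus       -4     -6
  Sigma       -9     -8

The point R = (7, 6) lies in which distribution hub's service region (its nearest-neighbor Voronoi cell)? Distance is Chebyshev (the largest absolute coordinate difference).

Delta

d(R, Pavo) = max(3, 4) = 4
d(R, Delta) = max(2, 2) = 2
d(R, Lyra) = max(5, 3) = 5
d(R, Fornax) = max(7, 2) = 7
d(R, Hydra) = max(1, 8) = 8
d(R, Rigel) = max(12, 2) = 12
d(R, Kappa) = max(15, 15) = 15
d(R, Indus) = max(11, 12) = 12
d(R, Sigma) = max(16, 14) = 16
Minimum is at Delta.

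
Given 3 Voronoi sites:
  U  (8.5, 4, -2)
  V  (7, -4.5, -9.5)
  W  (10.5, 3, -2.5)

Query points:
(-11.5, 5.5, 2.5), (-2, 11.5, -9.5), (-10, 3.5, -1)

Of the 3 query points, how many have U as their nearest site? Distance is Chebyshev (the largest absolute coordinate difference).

(-11.5, 5.5, 2.5) — d to each: U:20, V:18.5, W:22 → nearest is V
(-2, 11.5, -9.5) — d to each: U:10.5, V:16, W:12.5 → nearest is U
(-10, 3.5, -1) — d to each: U:18.5, V:17, W:20.5 → nearest is V
1 of the 3 points has U as nearest.

1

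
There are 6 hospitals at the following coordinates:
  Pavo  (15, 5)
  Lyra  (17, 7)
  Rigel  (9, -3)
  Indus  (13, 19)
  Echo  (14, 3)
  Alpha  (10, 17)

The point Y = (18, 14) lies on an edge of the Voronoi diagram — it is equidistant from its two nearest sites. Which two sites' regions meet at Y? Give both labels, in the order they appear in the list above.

Squared distances from Y to each site:
d²(Y, Pavo) = (18−15)² + (14−5)² = 9 + 81 = 90
d²(Y, Lyra) = (18−17)² + (14−7)² = 1 + 49 = 50
d²(Y, Rigel) = (18−9)² + (14−(-3))² = 81 + 289 = 370
d²(Y, Indus) = (18−13)² + (14−19)² = 25 + 25 = 50
d²(Y, Echo) = (18−14)² + (14−3)² = 16 + 121 = 137
d²(Y, Alpha) = (18−10)² + (14−17)² = 64 + 9 = 73
Y is equidistant from Lyra and Indus (both at squared distance 50), and every other site is strictly farther — so Y lies on the Lyra–Indus Voronoi edge.

Lyra and Indus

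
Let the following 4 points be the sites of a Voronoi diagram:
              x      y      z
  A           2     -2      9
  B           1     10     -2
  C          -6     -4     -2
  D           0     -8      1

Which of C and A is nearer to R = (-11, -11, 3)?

Compare squared distances:
|RC|² = (-11−(-6))² + (-11−(-4))² + (3−(-2))² = 25 + 49 + 25 = 99
|RA|² = (-11−2)² + (-11−(-2))² + (3−9)² = 169 + 81 + 36 = 286
99 < 286, so C is closer.

C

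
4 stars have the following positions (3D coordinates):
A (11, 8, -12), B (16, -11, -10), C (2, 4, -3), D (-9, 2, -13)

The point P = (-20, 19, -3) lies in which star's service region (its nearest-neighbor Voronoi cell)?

D

Squared Euclidean distances:
|PA|² = (-20−11)² + (19−8)² + (-3−(-12))² = 961 + 121 + 81 = 1163
|PB|² = (-20−16)² + (19−(-11))² + (-3−(-10))² = 1296 + 900 + 49 = 2245
|PC|² = (-20−2)² + (19−4)² + (-3−(-3))² = 484 + 225 + 0 = 709
|PD|² = (-20−(-9))² + (19−2)² + (-3−(-13))² = 121 + 289 + 100 = 510
D is nearest.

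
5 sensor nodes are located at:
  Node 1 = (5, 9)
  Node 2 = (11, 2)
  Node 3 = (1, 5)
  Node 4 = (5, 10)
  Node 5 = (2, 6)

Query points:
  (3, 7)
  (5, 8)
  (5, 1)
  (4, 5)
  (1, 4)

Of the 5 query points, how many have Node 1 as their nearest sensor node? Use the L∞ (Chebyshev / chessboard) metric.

1

(3, 7) — d to each: Node 1:2, Node 2:8, Node 3:2, Node 4:3, Node 5:1 → nearest is Node 5
(5, 8) — d to each: Node 1:1, Node 2:6, Node 3:4, Node 4:2, Node 5:3 → nearest is Node 1
(5, 1) — d to each: Node 1:8, Node 2:6, Node 3:4, Node 4:9, Node 5:5 → nearest is Node 3
(4, 5) — d to each: Node 1:4, Node 2:7, Node 3:3, Node 4:5, Node 5:2 → nearest is Node 5
(1, 4) — d to each: Node 1:5, Node 2:10, Node 3:1, Node 4:6, Node 5:2 → nearest is Node 3
1 of the 5 points has Node 1 as nearest.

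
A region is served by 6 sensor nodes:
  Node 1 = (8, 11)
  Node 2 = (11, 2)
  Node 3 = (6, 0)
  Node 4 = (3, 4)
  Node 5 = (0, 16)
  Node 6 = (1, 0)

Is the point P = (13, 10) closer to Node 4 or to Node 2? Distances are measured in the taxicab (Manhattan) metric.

Node 2

d(P, Node 4) = |13−3| + |10−4| = 10 + 6 = 16
d(P, Node 2) = |13−11| + |10−2| = 2 + 8 = 10
16 > 10, so Node 2 is closer.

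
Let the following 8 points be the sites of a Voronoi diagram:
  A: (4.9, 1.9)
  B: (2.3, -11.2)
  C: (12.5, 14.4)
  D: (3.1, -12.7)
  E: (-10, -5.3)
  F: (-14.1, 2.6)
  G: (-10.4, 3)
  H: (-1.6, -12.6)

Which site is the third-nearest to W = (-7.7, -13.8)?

Since √ is increasing, it suffices to compare squared distances:
|WA|² = 158.76 + 246.49 = 405.25
|WB|² = 100 + 6.76 = 106.76
|WC|² = 408.04 + 795.24 = 1203.28
|WD|² = 116.64 + 1.21 = 117.85
|WE|² = 5.29 + 72.25 = 77.54
|WF|² = 40.96 + 268.96 = 309.92
|WG|² = 7.29 + 282.24 = 289.53
|WH|² = 37.21 + 1.44 = 38.65
Sorted ascending: H, E, B, D, … — the third-nearest is B.

B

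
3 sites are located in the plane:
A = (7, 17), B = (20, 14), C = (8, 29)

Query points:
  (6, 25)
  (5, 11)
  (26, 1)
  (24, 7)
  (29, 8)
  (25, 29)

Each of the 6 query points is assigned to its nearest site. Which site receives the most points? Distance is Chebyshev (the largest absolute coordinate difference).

B

(6, 25) — d to each: A:8, B:14, C:4 → nearest is C
(5, 11) — d to each: A:6, B:15, C:18 → nearest is A
(26, 1) — d to each: A:19, B:13, C:28 → nearest is B
(24, 7) — d to each: A:17, B:7, C:22 → nearest is B
(29, 8) — d to each: A:22, B:9, C:21 → nearest is B
(25, 29) — d to each: A:18, B:15, C:17 → nearest is B
Tally — A:1, B:4, C:1. B captures the most (4).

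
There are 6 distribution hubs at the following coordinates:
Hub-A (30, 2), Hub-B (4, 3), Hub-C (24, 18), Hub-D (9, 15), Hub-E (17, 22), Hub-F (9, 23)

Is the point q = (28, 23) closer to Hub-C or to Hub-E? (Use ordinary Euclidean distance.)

Hub-C

Compare squared distances:
d²(q, Hub-C) = (28−24)² + (23−18)² = 16 + 25 = 41
d²(q, Hub-E) = (28−17)² + (23−22)² = 121 + 1 = 122
41 < 122, so Hub-C is closer.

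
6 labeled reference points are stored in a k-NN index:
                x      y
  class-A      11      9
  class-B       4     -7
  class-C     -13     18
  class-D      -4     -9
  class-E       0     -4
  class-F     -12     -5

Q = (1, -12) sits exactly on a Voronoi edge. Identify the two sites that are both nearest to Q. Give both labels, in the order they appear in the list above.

Squared distances from Q to each site:
d²(Q, class-A) = (1−11)² + (-12−9)² = 100 + 441 = 541
d²(Q, class-B) = (1−4)² + (-12−(-7))² = 9 + 25 = 34
d²(Q, class-C) = (1−(-13))² + (-12−18)² = 196 + 900 = 1096
d²(Q, class-D) = (1−(-4))² + (-12−(-9))² = 25 + 9 = 34
d²(Q, class-E) = (1−0)² + (-12−(-4))² = 1 + 64 = 65
d²(Q, class-F) = (1−(-12))² + (-12−(-5))² = 169 + 49 = 218
Q is equidistant from class-B and class-D (both at squared distance 34), and every other site is strictly farther — so Q lies on the class-B–class-D Voronoi edge.

class-B and class-D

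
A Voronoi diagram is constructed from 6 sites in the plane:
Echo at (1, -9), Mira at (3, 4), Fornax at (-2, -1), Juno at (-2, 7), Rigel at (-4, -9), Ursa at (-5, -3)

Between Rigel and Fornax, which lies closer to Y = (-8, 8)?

Compare squared distances:
d²(Y, Rigel) = (-8−(-4))² + (8−(-9))² = 16 + 289 = 305
d²(Y, Fornax) = (-8−(-2))² + (8−(-1))² = 36 + 81 = 117
305 > 117, so Fornax is closer.

Fornax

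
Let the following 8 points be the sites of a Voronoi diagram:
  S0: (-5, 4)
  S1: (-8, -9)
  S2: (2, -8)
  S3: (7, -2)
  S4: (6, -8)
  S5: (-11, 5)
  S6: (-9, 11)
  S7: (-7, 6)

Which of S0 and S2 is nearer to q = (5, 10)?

Compare squared distances:
|qS0|² = (5−(-5))² + (10−4)² = 100 + 36 = 136
|qS2|² = (5−2)² + (10−(-8))² = 9 + 324 = 333
136 < 333, so S0 is closer.

S0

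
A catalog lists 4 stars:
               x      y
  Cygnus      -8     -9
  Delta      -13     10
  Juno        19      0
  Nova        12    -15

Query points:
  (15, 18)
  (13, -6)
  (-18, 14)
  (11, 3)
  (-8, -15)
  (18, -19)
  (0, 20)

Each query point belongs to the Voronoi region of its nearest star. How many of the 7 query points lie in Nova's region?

1

(15, 18) — d² to each: Cygnus:1258, Delta:848, Juno:340, Nova:1098 → nearest is Juno
(13, -6) — d² to each: Cygnus:450, Delta:932, Juno:72, Nova:82 → nearest is Juno
(-18, 14) — d² to each: Cygnus:629, Delta:41, Juno:1565, Nova:1741 → nearest is Delta
(11, 3) — d² to each: Cygnus:505, Delta:625, Juno:73, Nova:325 → nearest is Juno
(-8, -15) — d² to each: Cygnus:36, Delta:650, Juno:954, Nova:400 → nearest is Cygnus
(18, -19) — d² to each: Cygnus:776, Delta:1802, Juno:362, Nova:52 → nearest is Nova
(0, 20) — d² to each: Cygnus:905, Delta:269, Juno:761, Nova:1369 → nearest is Delta
1 of the 7 points has Nova as nearest.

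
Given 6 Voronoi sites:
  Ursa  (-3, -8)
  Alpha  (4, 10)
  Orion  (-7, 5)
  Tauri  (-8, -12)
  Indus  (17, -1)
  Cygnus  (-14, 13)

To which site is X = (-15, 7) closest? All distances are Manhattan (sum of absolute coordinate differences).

Cygnus

d(X, Ursa) = |-15−(-3)| + |7−(-8)| = 12 + 15 = 27
d(X, Alpha) = |-15−4| + |7−10| = 19 + 3 = 22
d(X, Orion) = |-15−(-7)| + |7−5| = 8 + 2 = 10
d(X, Tauri) = |-15−(-8)| + |7−(-12)| = 7 + 19 = 26
d(X, Indus) = |-15−17| + |7−(-1)| = 32 + 8 = 40
d(X, Cygnus) = |-15−(-14)| + |7−13| = 1 + 6 = 7
Minimum is at Cygnus.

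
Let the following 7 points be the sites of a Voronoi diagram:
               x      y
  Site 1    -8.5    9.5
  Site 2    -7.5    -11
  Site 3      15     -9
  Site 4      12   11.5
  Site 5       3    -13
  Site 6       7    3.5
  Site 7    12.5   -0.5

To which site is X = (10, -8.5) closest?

Site 3

Since √ is increasing, it suffices to compare squared distances:
d²(X, Site 1) = (10−(-8.5))² + (-8.5−9.5)² = 342.25 + 324 = 666.25
d²(X, Site 2) = (10−(-7.5))² + (-8.5−(-11))² = 306.25 + 6.25 = 312.5
d²(X, Site 3) = (10−15)² + (-8.5−(-9))² = 25 + 0.25 = 25.25
d²(X, Site 4) = (10−12)² + (-8.5−11.5)² = 4 + 400 = 404
d²(X, Site 5) = (10−3)² + (-8.5−(-13))² = 49 + 20.25 = 69.25
d²(X, Site 6) = (10−7)² + (-8.5−3.5)² = 9 + 144 = 153
d²(X, Site 7) = (10−12.5)² + (-8.5−(-0.5))² = 6.25 + 64 = 70.25
Site 3 is nearest.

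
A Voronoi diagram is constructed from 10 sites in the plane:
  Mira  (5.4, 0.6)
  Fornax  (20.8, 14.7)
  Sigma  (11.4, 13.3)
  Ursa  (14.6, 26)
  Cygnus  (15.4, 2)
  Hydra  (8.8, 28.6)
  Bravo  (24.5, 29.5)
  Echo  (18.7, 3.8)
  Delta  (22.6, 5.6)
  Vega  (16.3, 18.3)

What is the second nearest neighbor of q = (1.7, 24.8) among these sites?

Ursa

Since √ is increasing, it suffices to compare squared distances:
d²(q, Mira) = (1.7−5.4)² + (24.8−0.6)² = 13.69 + 585.64 = 599.33
d²(q, Fornax) = (1.7−20.8)² + (24.8−14.7)² = 364.81 + 102.01 = 466.82
d²(q, Sigma) = (1.7−11.4)² + (24.8−13.3)² = 94.09 + 132.25 = 226.34
d²(q, Ursa) = (1.7−14.6)² + (24.8−26)² = 166.41 + 1.44 = 167.85
d²(q, Cygnus) = (1.7−15.4)² + (24.8−2)² = 187.69 + 519.84 = 707.53
d²(q, Hydra) = (1.7−8.8)² + (24.8−28.6)² = 50.41 + 14.44 = 64.85
d²(q, Bravo) = (1.7−24.5)² + (24.8−29.5)² = 519.84 + 22.09 = 541.93
d²(q, Echo) = (1.7−18.7)² + (24.8−3.8)² = 289 + 441 = 730
d²(q, Delta) = (1.7−22.6)² + (24.8−5.6)² = 436.81 + 368.64 = 805.45
d²(q, Vega) = (1.7−16.3)² + (24.8−18.3)² = 213.16 + 42.25 = 255.41
Sorted ascending: Hydra, Ursa, Sigma, … — the second-nearest is Ursa.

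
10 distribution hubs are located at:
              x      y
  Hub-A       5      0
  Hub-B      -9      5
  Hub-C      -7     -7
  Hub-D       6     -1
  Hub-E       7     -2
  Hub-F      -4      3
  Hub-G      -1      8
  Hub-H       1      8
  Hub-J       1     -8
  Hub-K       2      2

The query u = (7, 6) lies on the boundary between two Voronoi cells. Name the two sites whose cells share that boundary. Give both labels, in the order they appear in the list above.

Squared distances from u to each site:
d²(u, Hub-A) = (7−5)² + (6−0)² = 4 + 36 = 40
d²(u, Hub-B) = (7−(-9))² + (6−5)² = 256 + 1 = 257
d²(u, Hub-C) = (7−(-7))² + (6−(-7))² = 196 + 169 = 365
d²(u, Hub-D) = (7−6)² + (6−(-1))² = 1 + 49 = 50
d²(u, Hub-E) = (7−7)² + (6−(-2))² = 0 + 64 = 64
d²(u, Hub-F) = (7−(-4))² + (6−3)² = 121 + 9 = 130
d²(u, Hub-G) = (7−(-1))² + (6−8)² = 64 + 4 = 68
d²(u, Hub-H) = (7−1)² + (6−8)² = 36 + 4 = 40
d²(u, Hub-J) = (7−1)² + (6−(-8))² = 36 + 196 = 232
d²(u, Hub-K) = (7−2)² + (6−2)² = 25 + 16 = 41
u is equidistant from Hub-A and Hub-H (both at squared distance 40), and every other site is strictly farther — so u lies on the Hub-A–Hub-H Voronoi edge.

Hub-A and Hub-H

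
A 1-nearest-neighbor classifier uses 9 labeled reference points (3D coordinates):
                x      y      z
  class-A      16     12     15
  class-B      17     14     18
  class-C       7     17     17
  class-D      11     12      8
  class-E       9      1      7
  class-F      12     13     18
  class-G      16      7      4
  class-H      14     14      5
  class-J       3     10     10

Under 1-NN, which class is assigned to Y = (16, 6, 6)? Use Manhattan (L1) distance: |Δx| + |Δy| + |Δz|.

class-G

d(Y, class-A) = |16−16| + |6−12| + |6−15| = 0 + 6 + 9 = 15
d(Y, class-B) = |16−17| + |6−14| + |6−18| = 1 + 8 + 12 = 21
d(Y, class-C) = |16−7| + |6−17| + |6−17| = 9 + 11 + 11 = 31
d(Y, class-D) = |16−11| + |6−12| + |6−8| = 5 + 6 + 2 = 13
d(Y, class-E) = |16−9| + |6−1| + |6−7| = 7 + 5 + 1 = 13
d(Y, class-F) = |16−12| + |6−13| + |6−18| = 4 + 7 + 12 = 23
d(Y, class-G) = |16−16| + |6−7| + |6−4| = 0 + 1 + 2 = 3
d(Y, class-H) = |16−14| + |6−14| + |6−5| = 2 + 8 + 1 = 11
d(Y, class-J) = |16−3| + |6−10| + |6−10| = 13 + 4 + 4 = 21
class-G is nearest.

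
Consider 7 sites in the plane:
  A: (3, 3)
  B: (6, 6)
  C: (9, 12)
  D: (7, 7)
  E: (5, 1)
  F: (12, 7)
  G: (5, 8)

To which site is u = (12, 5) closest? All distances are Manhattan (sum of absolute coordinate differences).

F

d(u,A) = |12−3| + |5−3| = 9 + 2 = 11
d(u,B) = |12−6| + |5−6| = 6 + 1 = 7
d(u,C) = |12−9| + |5−12| = 3 + 7 = 10
d(u,D) = |12−7| + |5−7| = 5 + 2 = 7
d(u,E) = |12−5| + |5−1| = 7 + 4 = 11
d(u,F) = |12−12| + |5−7| = 0 + 2 = 2
d(u,G) = |12−5| + |5−8| = 7 + 3 = 10
The smallest is to F, so u lies in the Voronoi region of F.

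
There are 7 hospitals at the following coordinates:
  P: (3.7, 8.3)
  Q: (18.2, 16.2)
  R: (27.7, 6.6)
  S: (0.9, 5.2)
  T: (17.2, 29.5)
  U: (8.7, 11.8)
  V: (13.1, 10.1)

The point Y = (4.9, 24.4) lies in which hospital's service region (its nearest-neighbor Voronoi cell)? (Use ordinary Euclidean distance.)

U

Compare squared distances (the ordering matches that of the actual distances):
|YP|² = (4.9−3.7)² + (24.4−8.3)² = 1.44 + 259.21 = 260.65
|YQ|² = (4.9−18.2)² + (24.4−16.2)² = 176.89 + 67.24 = 244.13
|YR|² = (4.9−27.7)² + (24.4−6.6)² = 519.84 + 316.84 = 836.68
|YS|² = (4.9−0.9)² + (24.4−5.2)² = 16 + 368.64 = 384.64
|YT|² = (4.9−17.2)² + (24.4−29.5)² = 151.29 + 26.01 = 177.3
|YU|² = (4.9−8.7)² + (24.4−11.8)² = 14.44 + 158.76 = 173.2
|YV|² = (4.9−13.1)² + (24.4−10.1)² = 67.24 + 204.49 = 271.73
U is nearest.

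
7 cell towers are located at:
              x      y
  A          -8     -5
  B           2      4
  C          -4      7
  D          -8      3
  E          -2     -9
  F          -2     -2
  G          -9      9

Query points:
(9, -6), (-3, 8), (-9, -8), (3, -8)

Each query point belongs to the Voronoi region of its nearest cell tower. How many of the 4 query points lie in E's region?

2

(9, -6) — d² to each: A:290, B:149, C:338, D:370, E:130, F:137, G:549 → nearest is E
(-3, 8) — d² to each: A:194, B:41, C:2, D:50, E:290, F:101, G:37 → nearest is C
(-9, -8) — d² to each: A:10, B:265, C:250, D:122, E:50, F:85, G:289 → nearest is A
(3, -8) — d² to each: A:130, B:145, C:274, D:242, E:26, F:61, G:433 → nearest is E
2 of the 4 points have E as nearest.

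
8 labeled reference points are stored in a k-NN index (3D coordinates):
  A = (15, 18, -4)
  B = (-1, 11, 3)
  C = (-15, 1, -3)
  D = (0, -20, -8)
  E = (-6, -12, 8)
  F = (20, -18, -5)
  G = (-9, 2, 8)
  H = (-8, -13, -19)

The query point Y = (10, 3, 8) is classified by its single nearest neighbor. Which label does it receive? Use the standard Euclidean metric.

Compare squared distances (the ordering matches that of the actual distances):
|YA|² = 25 + 225 + 144 = 394
|YB|² = 121 + 64 + 25 = 210
|YC|² = 625 + 4 + 121 = 750
|YD|² = 100 + 529 + 256 = 885
|YE|² = 256 + 225 + 0 = 481
|YF|² = 100 + 441 + 169 = 710
|YG|² = 361 + 1 + 0 = 362
|YH|² = 324 + 256 + 729 = 1309
B is nearest.

B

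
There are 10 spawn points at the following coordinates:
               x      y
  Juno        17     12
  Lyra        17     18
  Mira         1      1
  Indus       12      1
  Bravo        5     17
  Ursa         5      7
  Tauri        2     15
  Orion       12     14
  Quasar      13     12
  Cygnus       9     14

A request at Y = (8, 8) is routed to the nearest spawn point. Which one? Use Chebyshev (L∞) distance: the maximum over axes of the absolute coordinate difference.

d(Y, Juno) = max(9, 4) = 9
d(Y, Lyra) = max(9, 10) = 10
d(Y, Mira) = max(7, 7) = 7
d(Y, Indus) = max(4, 7) = 7
d(Y, Bravo) = max(3, 9) = 9
d(Y, Ursa) = max(3, 1) = 3
d(Y, Tauri) = max(6, 7) = 7
d(Y, Orion) = max(4, 6) = 6
d(Y, Quasar) = max(5, 4) = 5
d(Y, Cygnus) = max(1, 6) = 6
The smallest is to Ursa, so Y lies in the Voronoi region of Ursa.

Ursa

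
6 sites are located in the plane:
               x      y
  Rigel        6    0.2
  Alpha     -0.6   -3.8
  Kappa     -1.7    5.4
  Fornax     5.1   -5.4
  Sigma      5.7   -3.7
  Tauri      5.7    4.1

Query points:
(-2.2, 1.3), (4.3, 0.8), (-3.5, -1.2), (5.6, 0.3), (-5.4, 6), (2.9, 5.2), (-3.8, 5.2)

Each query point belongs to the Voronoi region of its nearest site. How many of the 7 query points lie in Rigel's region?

(-2.2, 1.3) — d² to each: Rigel:68.45, Alpha:28.57, Kappa:17.06, Fornax:98.18, Sigma:87.41, Tauri:70.25 → nearest is Kappa
(4.3, 0.8) — d² to each: Rigel:3.25, Alpha:45.17, Kappa:57.16, Fornax:39.08, Sigma:22.21, Tauri:12.85 → nearest is Rigel
(-3.5, -1.2) — d² to each: Rigel:92.21, Alpha:15.17, Kappa:46.8, Fornax:91.6, Sigma:90.89, Tauri:112.73 → nearest is Alpha
(5.6, 0.3) — d² to each: Rigel:0.17, Alpha:55.25, Kappa:79.3, Fornax:32.74, Sigma:16.01, Tauri:14.45 → nearest is Rigel
(-5.4, 6) — d² to each: Rigel:163.6, Alpha:119.08, Kappa:14.05, Fornax:240.21, Sigma:217.3, Tauri:126.82 → nearest is Kappa
(2.9, 5.2) — d² to each: Rigel:34.61, Alpha:93.25, Kappa:21.2, Fornax:117.2, Sigma:87.05, Tauri:9.05 → nearest is Tauri
(-3.8, 5.2) — d² to each: Rigel:121.04, Alpha:91.24, Kappa:4.45, Fornax:191.57, Sigma:169.46, Tauri:91.46 → nearest is Kappa
2 of the 7 points have Rigel as nearest.

2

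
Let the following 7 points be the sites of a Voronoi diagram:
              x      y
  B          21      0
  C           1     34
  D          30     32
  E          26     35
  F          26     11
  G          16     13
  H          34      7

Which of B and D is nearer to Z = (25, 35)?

Compare squared distances:
|ZB|² = (25−21)² + (35−0)² = 16 + 1225 = 1241
|ZD|² = (25−30)² + (35−32)² = 25 + 9 = 34
1241 > 34, so D is closer.

D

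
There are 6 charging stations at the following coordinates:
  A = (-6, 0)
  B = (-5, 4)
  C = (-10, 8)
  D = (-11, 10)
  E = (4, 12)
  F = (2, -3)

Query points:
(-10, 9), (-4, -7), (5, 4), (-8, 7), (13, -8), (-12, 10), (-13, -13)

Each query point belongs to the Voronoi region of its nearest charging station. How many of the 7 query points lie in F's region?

(-10, 9) — d² to each: A:97, B:50, C:1, D:2, E:205, F:288 → nearest is C
(-4, -7) — d² to each: A:53, B:122, C:261, D:338, E:425, F:52 → nearest is F
(5, 4) — d² to each: A:137, B:100, C:241, D:292, E:65, F:58 → nearest is F
(-8, 7) — d² to each: A:53, B:18, C:5, D:18, E:169, F:200 → nearest is C
(13, -8) — d² to each: A:425, B:468, C:785, D:900, E:481, F:146 → nearest is F
(-12, 10) — d² to each: A:136, B:85, C:8, D:1, E:260, F:365 → nearest is D
(-13, -13) — d² to each: A:218, B:353, C:450, D:533, E:914, F:325 → nearest is A
3 of the 7 points have F as nearest.

3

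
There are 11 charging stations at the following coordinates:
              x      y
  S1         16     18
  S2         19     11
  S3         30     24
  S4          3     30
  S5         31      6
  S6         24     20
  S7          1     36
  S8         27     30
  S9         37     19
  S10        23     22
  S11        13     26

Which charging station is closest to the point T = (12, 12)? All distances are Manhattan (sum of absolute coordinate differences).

S2

d(T,S1) = |12−16| + |12−18| = 4 + 6 = 10
d(T,S2) = |12−19| + |12−11| = 7 + 1 = 8
d(T,S3) = |12−30| + |12−24| = 18 + 12 = 30
d(T,S4) = |12−3| + |12−30| = 9 + 18 = 27
d(T,S5) = |12−31| + |12−6| = 19 + 6 = 25
d(T,S6) = |12−24| + |12−20| = 12 + 8 = 20
d(T,S7) = |12−1| + |12−36| = 11 + 24 = 35
d(T,S8) = |12−27| + |12−30| = 15 + 18 = 33
d(T,S9) = |12−37| + |12−19| = 25 + 7 = 32
d(T, S10) = |12−23| + |12−22| = 11 + 10 = 21
d(T, S11) = |12−13| + |12−26| = 1 + 14 = 15
The smallest is to S2, so T lies in the Voronoi region of S2.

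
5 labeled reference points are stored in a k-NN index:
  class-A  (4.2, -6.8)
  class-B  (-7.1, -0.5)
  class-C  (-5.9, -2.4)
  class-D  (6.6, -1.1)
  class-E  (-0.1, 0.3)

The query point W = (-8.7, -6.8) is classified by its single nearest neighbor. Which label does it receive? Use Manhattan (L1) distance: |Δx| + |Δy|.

d(W, class-A) = |-8.7−4.2| + |-6.8−(-6.8)| = 12.9 + 0 = 12.9
d(W, class-B) = |-8.7−(-7.1)| + |-6.8−(-0.5)| = 1.6 + 6.3 = 7.9
d(W, class-C) = |-8.7−(-5.9)| + |-6.8−(-2.4)| = 2.8 + 4.4 = 7.2
d(W, class-D) = |-8.7−6.6| + |-6.8−(-1.1)| = 15.3 + 5.7 = 21
d(W, class-E) = |-8.7−(-0.1)| + |-6.8−0.3| = 8.6 + 7.1 = 15.7
The smallest is to class-C, so W lies in the Voronoi region of class-C.

class-C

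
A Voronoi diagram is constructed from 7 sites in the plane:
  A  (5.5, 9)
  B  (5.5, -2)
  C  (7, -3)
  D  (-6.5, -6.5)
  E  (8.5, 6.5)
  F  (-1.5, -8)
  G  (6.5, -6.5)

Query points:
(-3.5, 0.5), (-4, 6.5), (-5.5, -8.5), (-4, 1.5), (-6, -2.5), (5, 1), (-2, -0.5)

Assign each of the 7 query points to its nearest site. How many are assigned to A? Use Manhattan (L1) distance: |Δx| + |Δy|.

1

(-3.5, 0.5) — d to each: A:17.5, B:11.5, C:14, D:10, E:18, F:10.5, G:17 → nearest is D
(-4, 6.5) — d to each: A:12, B:18, C:20.5, D:15.5, E:12.5, F:17, G:23.5 → nearest is A
(-5.5, -8.5) — d to each: A:28.5, B:17.5, C:18, D:3, E:29, F:4.5, G:14 → nearest is D
(-4, 1.5) — d to each: A:17, B:13, C:15.5, D:10.5, E:17.5, F:12, G:18.5 → nearest is D
(-6, -2.5) — d to each: A:23, B:12, C:13.5, D:4.5, E:23.5, F:10, G:16.5 → nearest is D
(5, 1) — d to each: A:8.5, B:3.5, C:6, D:19, E:9, F:15.5, G:9 → nearest is B
(-2, -0.5) — d to each: A:17, B:9, C:11.5, D:10.5, E:17.5, F:8, G:14.5 → nearest is F
1 of the 7 points has A as nearest.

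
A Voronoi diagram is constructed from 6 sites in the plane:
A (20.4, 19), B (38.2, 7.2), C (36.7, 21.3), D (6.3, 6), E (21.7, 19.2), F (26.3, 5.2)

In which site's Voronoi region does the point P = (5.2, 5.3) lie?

D

Squared Euclidean distances:
|PA|² = (5.2−20.4)² + (5.3−19)² = 231.04 + 187.69 = 418.73
|PB|² = (5.2−38.2)² + (5.3−7.2)² = 1089 + 3.61 = 1092.61
|PC|² = (5.2−36.7)² + (5.3−21.3)² = 992.25 + 256 = 1248.25
|PD|² = (5.2−6.3)² + (5.3−6)² = 1.21 + 0.49 = 1.7
|PE|² = (5.2−21.7)² + (5.3−19.2)² = 272.25 + 193.21 = 465.46
|PF|² = (5.2−26.3)² + (5.3−5.2)² = 445.21 + 0.01 = 445.22
Minimum is at D.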